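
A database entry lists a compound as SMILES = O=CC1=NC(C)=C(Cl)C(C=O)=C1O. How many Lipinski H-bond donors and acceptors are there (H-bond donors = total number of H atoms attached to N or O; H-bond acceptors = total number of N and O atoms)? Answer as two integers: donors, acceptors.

Donors: find every N or O and count the H atoms it carries.
  atom 1 (O): bond orders sum to 2 → 0 H
  atom 4 (N): bond orders sum to 3 → 0 H
  atom 11 (O): bond orders sum to 2 → 0 H
  atom 13 (O): bond orders sum to 1 → 1 H
Lipinski HBD = 1.
Acceptors: N atoms = 1, O atoms = 3 → HBA = 4.

1, 4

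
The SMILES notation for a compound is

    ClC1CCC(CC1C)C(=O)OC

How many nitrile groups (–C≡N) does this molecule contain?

Scan the SMILES for the nitrile motif — none present.
Groups that are present: 1 ester.

0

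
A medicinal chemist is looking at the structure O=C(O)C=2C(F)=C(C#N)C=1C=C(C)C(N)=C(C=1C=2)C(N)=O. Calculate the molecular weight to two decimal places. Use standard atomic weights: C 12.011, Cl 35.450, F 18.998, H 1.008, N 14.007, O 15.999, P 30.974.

First, the molecular formula is C14H10FN3O3 (counting implicit H from valence).
  C: 14 × 12.011 = 168.154
  F: 1 × 18.998 = 18.998
  H: 10 × 1.008 = 10.080
  N: 3 × 14.007 = 42.021
  O: 3 × 15.999 = 47.997
Sum: 14×12.011 + 1×18.998 + 10×1.008 + 3×14.007 + 3×15.999 = 287.250 → 287.25 g/mol.

287.25 g/mol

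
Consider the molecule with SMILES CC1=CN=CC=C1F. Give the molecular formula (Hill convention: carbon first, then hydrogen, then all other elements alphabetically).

Walk through each heavy atom and fill implicit hydrogens from standard valence (C 4, N 3, O 2, S 2, halogen 1):
  atom 1: C, bond orders sum to 1 (valence 4) → 3 H
  atom 2: C, bond orders sum to 4 (valence 4) → 0 H
  atom 3: C, bond orders sum to 3 (valence 4) → 1 H
  atom 4: N, bond orders sum to 3 (valence 3) → 0 H
  atom 5: C, bond orders sum to 3 (valence 4) → 1 H
  atom 6: C, bond orders sum to 3 (valence 4) → 1 H
  atom 7: C, bond orders sum to 4 (valence 4) → 0 H
  atom 8: F (halogen, monovalent) → 0 H
Totals → C:6, H:6, F:1, N:1.

C6H6FN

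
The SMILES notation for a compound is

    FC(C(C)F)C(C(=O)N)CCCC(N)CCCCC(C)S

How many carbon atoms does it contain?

Count every carbon token in the SMILES (each C, including those in ring-closure positions and inside branches).
Carbon count: 15.

15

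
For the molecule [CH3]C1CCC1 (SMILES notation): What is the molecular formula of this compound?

Walk through each heavy atom and fill implicit hydrogens from standard valence (C 4, N 3, O 2, S 2, halogen 1):
  atom 1: C with explicit H count 3
  atom 2: C, bond orders sum to 3 (valence 4) → 1 H
  atom 3: C, bond orders sum to 2 (valence 4) → 2 H
  atom 4: C, bond orders sum to 2 (valence 4) → 2 H
  atom 5: C, bond orders sum to 2 (valence 4) → 2 H
Totals → C:5, H:10.

C5H10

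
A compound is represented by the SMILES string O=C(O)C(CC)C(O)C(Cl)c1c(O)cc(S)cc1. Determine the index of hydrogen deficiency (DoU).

5

Molecular formula: C12H15ClO4S.
DoU = (2C + 2 + N − H − X) / 2, where X is the halogen count and O/S are ignored.
    = (2·12 + 2 + 0 − 15 − 1) / 2 = 10 / 2 = 5.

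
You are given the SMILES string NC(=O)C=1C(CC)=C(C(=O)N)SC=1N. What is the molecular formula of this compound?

C8H11N3O2S

Walk through each heavy atom and fill implicit hydrogens from standard valence (C 4, N 3, O 2, S 2, halogen 1):
  atom 1: N, bond orders sum to 1 (valence 3) → 2 H
  atom 2: C, bond orders sum to 4 (valence 4) → 0 H
  atom 3: O, bond orders sum to 2 (valence 2) → 0 H
  atom 4: C, bond orders sum to 4 (valence 4) → 0 H
  atom 5: C, bond orders sum to 4 (valence 4) → 0 H
  atom 6: C, bond orders sum to 2 (valence 4) → 2 H
  atom 7: C, bond orders sum to 1 (valence 4) → 3 H
  atom 8: C, bond orders sum to 4 (valence 4) → 0 H
  atom 9: C, bond orders sum to 4 (valence 4) → 0 H
  atom 10: O, bond orders sum to 2 (valence 2) → 0 H
  atom 11: N, bond orders sum to 1 (valence 3) → 2 H
  atom 12: S, bond orders sum to 2 (valence 2) → 0 H
  atom 13: C, bond orders sum to 4 (valence 4) → 0 H
  atom 14: N, bond orders sum to 1 (valence 3) → 2 H
Totals → C:8, H:11, N:3, O:2, S:1.
In Hill order: C8H11N3O2S.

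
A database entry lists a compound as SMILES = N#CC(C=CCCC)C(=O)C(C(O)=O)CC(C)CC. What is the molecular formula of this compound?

C15H23NO3

Walk through each heavy atom and fill implicit hydrogens from standard valence (C 4, N 3, O 2, S 2, halogen 1):
  atom 1: N, bond orders sum to 3 (valence 3) → 0 H
  atom 2: C, bond orders sum to 4 (valence 4) → 0 H
  atom 3: C, bond orders sum to 3 (valence 4) → 1 H
  atom 4: C, bond orders sum to 3 (valence 4) → 1 H
  atom 5: C, bond orders sum to 3 (valence 4) → 1 H
  atom 6: C, bond orders sum to 2 (valence 4) → 2 H
  atom 7: C, bond orders sum to 2 (valence 4) → 2 H
  atom 8: C, bond orders sum to 1 (valence 4) → 3 H
  atom 9: C, bond orders sum to 4 (valence 4) → 0 H
  atom 10: O, bond orders sum to 2 (valence 2) → 0 H
  atom 11: C, bond orders sum to 3 (valence 4) → 1 H
  atom 12: C, bond orders sum to 4 (valence 4) → 0 H
  atom 13: O, bond orders sum to 1 (valence 2) → 1 H
  atom 14: O, bond orders sum to 2 (valence 2) → 0 H
  atom 15: C, bond orders sum to 2 (valence 4) → 2 H
  atom 16: C, bond orders sum to 3 (valence 4) → 1 H
  atom 17: C, bond orders sum to 1 (valence 4) → 3 H
  atom 18: C, bond orders sum to 2 (valence 4) → 2 H
  atom 19: C, bond orders sum to 1 (valence 4) → 3 H
Totals → C:15, H:23, N:1, O:3.
In Hill order: C15H23NO3.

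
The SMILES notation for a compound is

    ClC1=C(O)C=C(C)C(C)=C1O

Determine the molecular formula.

Walk through each heavy atom and fill implicit hydrogens from standard valence (C 4, N 3, O 2, S 2, halogen 1):
  atom 1: Cl (halogen, monovalent) → 0 H
  atom 2: C, bond orders sum to 4 (valence 4) → 0 H
  atom 3: C, bond orders sum to 4 (valence 4) → 0 H
  atom 4: O, bond orders sum to 1 (valence 2) → 1 H
  atom 5: C, bond orders sum to 3 (valence 4) → 1 H
  atom 6: C, bond orders sum to 4 (valence 4) → 0 H
  atom 7: C, bond orders sum to 1 (valence 4) → 3 H
  atom 8: C, bond orders sum to 4 (valence 4) → 0 H
  atom 9: C, bond orders sum to 1 (valence 4) → 3 H
  atom 10: C, bond orders sum to 4 (valence 4) → 0 H
  atom 11: O, bond orders sum to 1 (valence 2) → 1 H
Totals → C:8, H:9, Cl:1, O:2.

C8H9ClO2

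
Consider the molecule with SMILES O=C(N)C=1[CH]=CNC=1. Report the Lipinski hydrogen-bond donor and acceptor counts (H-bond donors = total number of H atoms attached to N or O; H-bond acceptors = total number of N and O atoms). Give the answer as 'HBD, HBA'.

Donors: find every N or O and count the H atoms it carries.
  atom 1 (O): bond orders sum to 2 → 0 H
  atom 3 (N): bond orders sum to 1 → 2 H
  atom 7 (N): bond orders sum to 2 → 1 H
Lipinski HBD = 3.
Acceptors: N atoms = 2, O atoms = 1 → HBA = 3.

3, 3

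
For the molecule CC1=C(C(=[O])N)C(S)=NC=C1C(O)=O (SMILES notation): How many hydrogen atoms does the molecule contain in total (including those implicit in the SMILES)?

Walk through each heavy atom and fill implicit hydrogens from standard valence (C 4, N 3, O 2, S 2, halogen 1):
  atom 1: C, bond orders sum to 1 (valence 4) → 3 H
  atom 2: C, bond orders sum to 4 (valence 4) → 0 H
  atom 3: C, bond orders sum to 4 (valence 4) → 0 H
  atom 4: C, bond orders sum to 4 (valence 4) → 0 H
  atom 5: O with explicit H count 0
  atom 6: N, bond orders sum to 1 (valence 3) → 2 H
  atom 7: C, bond orders sum to 4 (valence 4) → 0 H
  atom 8: S, bond orders sum to 1 (valence 2) → 1 H
  atom 9: N, bond orders sum to 3 (valence 3) → 0 H
  atom 10: C, bond orders sum to 3 (valence 4) → 1 H
  atom 11: C, bond orders sum to 4 (valence 4) → 0 H
  atom 12: C, bond orders sum to 4 (valence 4) → 0 H
  atom 13: O, bond orders sum to 1 (valence 2) → 1 H
  atom 14: O, bond orders sum to 2 (valence 2) → 0 H
Total hydrogens: 8.

8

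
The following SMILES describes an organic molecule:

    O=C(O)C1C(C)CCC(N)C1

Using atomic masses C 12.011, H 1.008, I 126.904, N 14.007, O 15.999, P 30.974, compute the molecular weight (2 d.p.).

157.21 g/mol

First, the molecular formula is C8H15NO2 (counting implicit H from valence).
  C: 8 × 12.011 = 96.088
  H: 15 × 1.008 = 15.120
  N: 1 × 14.007 = 14.007
  O: 2 × 15.999 = 31.998
Sum: 8×12.011 + 15×1.008 + 1×14.007 + 2×15.999 = 157.213 → 157.21 g/mol.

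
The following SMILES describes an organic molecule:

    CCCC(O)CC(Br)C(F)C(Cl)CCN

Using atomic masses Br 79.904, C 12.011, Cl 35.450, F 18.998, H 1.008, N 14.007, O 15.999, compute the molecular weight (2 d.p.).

First, the molecular formula is C10H20BrClFNO (counting implicit H from valence).
  Br: 1 × 79.904 = 79.904
  C: 10 × 12.011 = 120.110
  Cl: 1 × 35.450 = 35.450
  F: 1 × 18.998 = 18.998
  H: 20 × 1.008 = 20.160
  N: 1 × 14.007 = 14.007
  O: 1 × 15.999 = 15.999
Sum: 1×79.904 + 10×12.011 + 1×35.450 + 1×18.998 + 20×1.008 + 1×14.007 + 1×15.999 = 304.628 → 304.63 g/mol.

304.63 g/mol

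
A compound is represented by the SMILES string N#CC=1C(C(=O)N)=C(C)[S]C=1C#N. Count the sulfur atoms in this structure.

1

Scan the SMILES for S atoms (remember two-letter symbols like Cl and Br are single atoms).
Sulfur count: 1.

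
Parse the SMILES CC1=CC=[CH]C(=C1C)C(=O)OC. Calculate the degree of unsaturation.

Degree of unsaturation = (number of rings) + (number of π bonds).
Ring closures in the SMILES: 1.
π bonds: 4 double bonds (each 1 DoU) → 4 DoU from unsaturation.
Total DoU = 1 + 4 = 5.

5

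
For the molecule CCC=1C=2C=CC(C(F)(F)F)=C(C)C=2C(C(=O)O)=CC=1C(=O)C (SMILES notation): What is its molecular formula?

C17H15F3O3

Walk through each heavy atom and fill implicit hydrogens from standard valence (C 4, N 3, O 2, S 2, halogen 1):
  atom 1: C, bond orders sum to 1 (valence 4) → 3 H
  atom 2: C, bond orders sum to 2 (valence 4) → 2 H
  atom 3: C, bond orders sum to 4 (valence 4) → 0 H
  atom 4: C, bond orders sum to 4 (valence 4) → 0 H
  atom 5: C, bond orders sum to 3 (valence 4) → 1 H
  atom 6: C, bond orders sum to 3 (valence 4) → 1 H
  atom 7: C, bond orders sum to 4 (valence 4) → 0 H
  atom 8: C, bond orders sum to 4 (valence 4) → 0 H
  atom 9: F (halogen, monovalent) → 0 H
  atom 10: F (halogen, monovalent) → 0 H
  atom 11: F (halogen, monovalent) → 0 H
  atom 12: C, bond orders sum to 4 (valence 4) → 0 H
  atom 13: C, bond orders sum to 1 (valence 4) → 3 H
  atom 14: C, bond orders sum to 4 (valence 4) → 0 H
  atom 15: C, bond orders sum to 4 (valence 4) → 0 H
  atom 16: C, bond orders sum to 4 (valence 4) → 0 H
  atom 17: O, bond orders sum to 2 (valence 2) → 0 H
  atom 18: O, bond orders sum to 1 (valence 2) → 1 H
  atom 19: C, bond orders sum to 3 (valence 4) → 1 H
  atom 20: C, bond orders sum to 4 (valence 4) → 0 H
  atom 21: C, bond orders sum to 4 (valence 4) → 0 H
  atom 22: O, bond orders sum to 2 (valence 2) → 0 H
  atom 23: C, bond orders sum to 1 (valence 4) → 3 H
Totals → C:17, H:15, F:3, O:3.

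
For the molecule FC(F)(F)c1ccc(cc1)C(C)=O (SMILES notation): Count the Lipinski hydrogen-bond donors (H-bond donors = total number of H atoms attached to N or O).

0

Donors: find every N or O and count the H atoms it carries.
  atom 13 (O): bond orders sum to 2 → 0 H
Lipinski HBD = 0.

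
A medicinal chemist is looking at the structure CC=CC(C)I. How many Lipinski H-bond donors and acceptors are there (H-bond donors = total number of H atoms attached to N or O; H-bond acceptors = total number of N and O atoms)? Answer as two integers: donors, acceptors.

Donors: find every N or O and count the H atoms it carries.
  (no N or O atoms present)
Lipinski HBD = 0.
Acceptors: N atoms = 0, O atoms = 0 → HBA = 0.

0, 0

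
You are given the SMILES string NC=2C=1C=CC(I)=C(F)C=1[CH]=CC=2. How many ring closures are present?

In SMILES, each pair of matching ring-closure digits denotes one ring-closing bond; the number of such bonds equals the number of independent rings.
Ring-closure bonds here: 2.

2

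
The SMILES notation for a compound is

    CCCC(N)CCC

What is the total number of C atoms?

7

Count every carbon token in the SMILES (each C, including those in ring-closure positions and inside branches).
Carbon count: 7.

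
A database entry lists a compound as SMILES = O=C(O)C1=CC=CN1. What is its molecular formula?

C5H5NO2

Walk through each heavy atom and fill implicit hydrogens from standard valence (C 4, N 3, O 2, S 2, halogen 1):
  atom 1: O, bond orders sum to 2 (valence 2) → 0 H
  atom 2: C, bond orders sum to 4 (valence 4) → 0 H
  atom 3: O, bond orders sum to 1 (valence 2) → 1 H
  atom 4: C, bond orders sum to 4 (valence 4) → 0 H
  atom 5: C, bond orders sum to 3 (valence 4) → 1 H
  atom 6: C, bond orders sum to 3 (valence 4) → 1 H
  atom 7: C, bond orders sum to 3 (valence 4) → 1 H
  atom 8: N, bond orders sum to 2 (valence 3) → 1 H
Totals → C:5, H:5, N:1, O:2.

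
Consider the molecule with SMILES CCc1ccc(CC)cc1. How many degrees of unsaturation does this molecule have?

Molecular formula: C10H14.
DoU = (2C + 2 + N − H − X) / 2, where X is the halogen count and O/S are ignored.
    = (2·10 + 2 + 0 − 14 − 0) / 2 = 8 / 2 = 4.

4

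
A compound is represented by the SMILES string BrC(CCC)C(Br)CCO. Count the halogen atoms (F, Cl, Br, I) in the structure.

Halogen atoms appear at heavy-atom positions 1, 7 (2×Br).
Other groups present: 1 hydroxyl.
Halogen count: 2.

2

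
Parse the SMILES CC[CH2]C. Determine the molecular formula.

C4H10

Walk through each heavy atom and fill implicit hydrogens from standard valence (C 4, N 3, O 2, S 2, halogen 1):
  atom 1: C, bond orders sum to 1 (valence 4) → 3 H
  atom 2: C, bond orders sum to 2 (valence 4) → 2 H
  atom 3: C with explicit H count 2
  atom 4: C, bond orders sum to 1 (valence 4) → 3 H
Totals → C:4, H:10.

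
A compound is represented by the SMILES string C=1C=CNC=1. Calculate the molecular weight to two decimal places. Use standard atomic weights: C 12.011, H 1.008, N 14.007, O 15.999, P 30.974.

67.09 g/mol

First, the molecular formula is C4H5N (counting implicit H from valence).
  C: 4 × 12.011 = 48.044
  H: 5 × 1.008 = 5.040
  N: 1 × 14.007 = 14.007
Sum: 4×12.011 + 5×1.008 + 1×14.007 = 67.091 → 67.09 g/mol.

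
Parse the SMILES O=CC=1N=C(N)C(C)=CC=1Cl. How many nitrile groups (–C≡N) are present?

Scan the SMILES for the nitrile motif — none present.
Groups that are present: 1 aldehyde, 1 primary amine.

0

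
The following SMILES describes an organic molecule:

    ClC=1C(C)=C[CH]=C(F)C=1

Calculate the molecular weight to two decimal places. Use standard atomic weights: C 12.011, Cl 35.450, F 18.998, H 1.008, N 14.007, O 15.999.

First, the molecular formula is C7H6ClF (counting implicit H from valence).
  C: 7 × 12.011 = 84.077
  Cl: 1 × 35.450 = 35.450
  F: 1 × 18.998 = 18.998
  H: 6 × 1.008 = 6.048
Sum: 7×12.011 + 1×35.450 + 1×18.998 + 6×1.008 = 144.573 → 144.57 g/mol.

144.57 g/mol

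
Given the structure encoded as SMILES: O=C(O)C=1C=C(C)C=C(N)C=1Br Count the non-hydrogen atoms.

12

Every atom symbol written in the SMILES (organic subset) is one heavy atom; implicit H are not written.
Heavy atoms by element → Br:1, C:8, N:1, O:2.
Total: 12.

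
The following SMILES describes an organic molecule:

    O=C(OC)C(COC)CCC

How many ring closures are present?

In SMILES, each pair of matching ring-closure digits denotes one ring-closing bond; the number of such bonds equals the number of independent rings.
Ring-closure bonds here: 0.

0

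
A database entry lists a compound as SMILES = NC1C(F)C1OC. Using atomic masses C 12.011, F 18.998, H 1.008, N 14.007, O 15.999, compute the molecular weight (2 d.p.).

First, the molecular formula is C4H8FNO (counting implicit H from valence).
  C: 4 × 12.011 = 48.044
  F: 1 × 18.998 = 18.998
  H: 8 × 1.008 = 8.064
  N: 1 × 14.007 = 14.007
  O: 1 × 15.999 = 15.999
Sum: 4×12.011 + 1×18.998 + 8×1.008 + 1×14.007 + 1×15.999 = 105.112 → 105.11 g/mol.

105.11 g/mol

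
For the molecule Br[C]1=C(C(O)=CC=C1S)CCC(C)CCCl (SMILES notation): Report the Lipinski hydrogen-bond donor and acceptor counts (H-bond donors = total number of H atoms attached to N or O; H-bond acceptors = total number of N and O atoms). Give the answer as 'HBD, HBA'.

1, 1

Donors: find every N or O and count the H atoms it carries.
  atom 5 (O): bond orders sum to 1 → 1 H
Lipinski HBD = 1.
Acceptors: N atoms = 0, O atoms = 1 → HBA = 1.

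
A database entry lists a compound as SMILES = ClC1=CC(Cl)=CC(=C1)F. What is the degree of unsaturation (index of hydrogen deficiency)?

4

Molecular formula: C6H3Cl2F.
DoU = (2C + 2 + N − H − X) / 2, where X is the halogen count and O/S are ignored.
    = (2·6 + 2 + 0 − 3 − 3) / 2 = 8 / 2 = 4.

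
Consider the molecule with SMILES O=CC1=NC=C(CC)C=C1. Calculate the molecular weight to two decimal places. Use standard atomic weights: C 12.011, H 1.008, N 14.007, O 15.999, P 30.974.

First, the molecular formula is C8H9NO (counting implicit H from valence).
  C: 8 × 12.011 = 96.088
  H: 9 × 1.008 = 9.072
  N: 1 × 14.007 = 14.007
  O: 1 × 15.999 = 15.999
Sum: 8×12.011 + 9×1.008 + 1×14.007 + 1×15.999 = 135.166 → 135.17 g/mol.

135.17 g/mol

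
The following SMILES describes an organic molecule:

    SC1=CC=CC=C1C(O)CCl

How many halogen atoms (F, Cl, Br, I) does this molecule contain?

Halogen atoms appear at heavy-atom position 11 (1×Cl).
Other groups present: 1 hydroxyl, 1 thiol.
Halogen count: 1.

1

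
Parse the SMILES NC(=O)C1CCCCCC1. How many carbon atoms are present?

Count every carbon token in the SMILES (each C, including those in ring-closure positions and inside branches).
Carbon count: 8.

8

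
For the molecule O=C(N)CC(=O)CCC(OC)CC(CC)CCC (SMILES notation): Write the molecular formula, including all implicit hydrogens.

Walk through each heavy atom and fill implicit hydrogens from standard valence (C 4, N 3, O 2, S 2, halogen 1):
  atom 1: O, bond orders sum to 2 (valence 2) → 0 H
  atom 2: C, bond orders sum to 4 (valence 4) → 0 H
  atom 3: N, bond orders sum to 1 (valence 3) → 2 H
  atom 4: C, bond orders sum to 2 (valence 4) → 2 H
  atom 5: C, bond orders sum to 4 (valence 4) → 0 H
  atom 6: O, bond orders sum to 2 (valence 2) → 0 H
  atom 7: C, bond orders sum to 2 (valence 4) → 2 H
  atom 8: C, bond orders sum to 2 (valence 4) → 2 H
  atom 9: C, bond orders sum to 3 (valence 4) → 1 H
  atom 10: O, bond orders sum to 2 (valence 2) → 0 H
  atom 11: C, bond orders sum to 1 (valence 4) → 3 H
  atom 12: C, bond orders sum to 2 (valence 4) → 2 H
  atom 13: C, bond orders sum to 3 (valence 4) → 1 H
  atom 14: C, bond orders sum to 2 (valence 4) → 2 H
  atom 15: C, bond orders sum to 1 (valence 4) → 3 H
  atom 16: C, bond orders sum to 2 (valence 4) → 2 H
  atom 17: C, bond orders sum to 2 (valence 4) → 2 H
  atom 18: C, bond orders sum to 1 (valence 4) → 3 H
Totals → C:14, H:27, N:1, O:3.
In Hill order: C14H27NO3.

C14H27NO3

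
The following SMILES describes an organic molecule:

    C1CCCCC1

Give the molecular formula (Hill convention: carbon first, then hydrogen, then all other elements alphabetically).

Walk through each heavy atom and fill implicit hydrogens from standard valence (C 4, N 3, O 2, S 2, halogen 1):
  atom 1: C, bond orders sum to 2 (valence 4) → 2 H
  atom 2: C, bond orders sum to 2 (valence 4) → 2 H
  atom 3: C, bond orders sum to 2 (valence 4) → 2 H
  atom 4: C, bond orders sum to 2 (valence 4) → 2 H
  atom 5: C, bond orders sum to 2 (valence 4) → 2 H
  atom 6: C, bond orders sum to 2 (valence 4) → 2 H
Totals → C:6, H:12.

C6H12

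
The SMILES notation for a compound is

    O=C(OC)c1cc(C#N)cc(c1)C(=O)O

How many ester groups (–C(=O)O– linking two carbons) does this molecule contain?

The ester motif appears at heavy-atom position 2 in the SMILES.
Other groups present: 1 carboxylic acid, 1 nitrile.
Ester count: 1.

1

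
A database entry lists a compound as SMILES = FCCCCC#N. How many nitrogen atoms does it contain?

1

Scan the SMILES for N atoms (remember two-letter symbols like Cl and Br are single atoms).
Nitrogen count: 1.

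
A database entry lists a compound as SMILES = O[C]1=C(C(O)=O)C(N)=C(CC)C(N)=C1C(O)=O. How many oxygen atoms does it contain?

5

Scan the SMILES for O atoms (remember two-letter symbols like Cl and Br are single atoms).
Oxygen count: 5.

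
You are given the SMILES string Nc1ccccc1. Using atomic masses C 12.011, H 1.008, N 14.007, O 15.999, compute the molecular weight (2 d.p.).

First, the molecular formula is C6H7N (counting implicit H from valence).
  C: 6 × 12.011 = 72.066
  H: 7 × 1.008 = 7.056
  N: 1 × 14.007 = 14.007
Sum: 6×12.011 + 7×1.008 + 1×14.007 = 93.129 → 93.13 g/mol.

93.13 g/mol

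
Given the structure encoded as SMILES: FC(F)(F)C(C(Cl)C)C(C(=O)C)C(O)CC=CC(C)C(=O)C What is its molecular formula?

C15H22ClF3O3

Walk through each heavy atom and fill implicit hydrogens from standard valence (C 4, N 3, O 2, S 2, halogen 1):
  atom 1: F (halogen, monovalent) → 0 H
  atom 2: C, bond orders sum to 4 (valence 4) → 0 H
  atom 3: F (halogen, monovalent) → 0 H
  atom 4: F (halogen, monovalent) → 0 H
  atom 5: C, bond orders sum to 3 (valence 4) → 1 H
  atom 6: C, bond orders sum to 3 (valence 4) → 1 H
  atom 7: Cl (halogen, monovalent) → 0 H
  atom 8: C, bond orders sum to 1 (valence 4) → 3 H
  atom 9: C, bond orders sum to 3 (valence 4) → 1 H
  atom 10: C, bond orders sum to 4 (valence 4) → 0 H
  atom 11: O, bond orders sum to 2 (valence 2) → 0 H
  atom 12: C, bond orders sum to 1 (valence 4) → 3 H
  atom 13: C, bond orders sum to 3 (valence 4) → 1 H
  atom 14: O, bond orders sum to 1 (valence 2) → 1 H
  atom 15: C, bond orders sum to 2 (valence 4) → 2 H
  atom 16: C, bond orders sum to 3 (valence 4) → 1 H
  atom 17: C, bond orders sum to 3 (valence 4) → 1 H
  atom 18: C, bond orders sum to 3 (valence 4) → 1 H
  atom 19: C, bond orders sum to 1 (valence 4) → 3 H
  atom 20: C, bond orders sum to 4 (valence 4) → 0 H
  atom 21: O, bond orders sum to 2 (valence 2) → 0 H
  atom 22: C, bond orders sum to 1 (valence 4) → 3 H
Totals → C:15, H:22, Cl:1, F:3, O:3.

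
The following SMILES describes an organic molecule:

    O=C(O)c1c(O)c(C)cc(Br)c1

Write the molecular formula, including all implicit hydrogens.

Walk through each heavy atom and fill implicit hydrogens from standard valence (C 4, N 3, O 2, S 2, halogen 1); for lowercase aromatic atoms, an aromatic c carries 1 H when it has two neighbours and 0 H with three, and aromatic n carries 0 H:
  atom 1: O, bond orders sum to 2 (valence 2) → 0 H
  atom 2: C, bond orders sum to 4 (valence 4) → 0 H
  atom 3: O, bond orders sum to 1 (valence 2) → 1 H
  atom 4: aromatic c, 3 neighbours → 0 H
  atom 5: aromatic c, 3 neighbours → 0 H
  atom 6: O, bond orders sum to 1 (valence 2) → 1 H
  atom 7: aromatic c, 3 neighbours → 0 H
  atom 8: C, bond orders sum to 1 (valence 4) → 3 H
  atom 9: aromatic c, 2 neighbours → 1 H
  atom 10: aromatic c, 3 neighbours → 0 H
  atom 11: Br (halogen, monovalent) → 0 H
  atom 12: aromatic c, 2 neighbours → 1 H
Totals → C:8, H:7, Br:1, O:3.

C8H7BrO3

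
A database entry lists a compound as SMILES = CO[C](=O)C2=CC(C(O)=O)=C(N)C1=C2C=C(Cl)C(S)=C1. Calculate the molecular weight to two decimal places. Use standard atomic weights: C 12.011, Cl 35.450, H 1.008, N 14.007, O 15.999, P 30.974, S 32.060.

311.74 g/mol

First, the molecular formula is C13H10ClNO4S (counting implicit H from valence).
  C: 13 × 12.011 = 156.143
  Cl: 1 × 35.450 = 35.450
  H: 10 × 1.008 = 10.080
  N: 1 × 14.007 = 14.007
  O: 4 × 15.999 = 63.996
  S: 1 × 32.060 = 32.060
Sum: 13×12.011 + 1×35.450 + 10×1.008 + 1×14.007 + 4×15.999 + 1×32.060 = 311.736 → 311.74 g/mol.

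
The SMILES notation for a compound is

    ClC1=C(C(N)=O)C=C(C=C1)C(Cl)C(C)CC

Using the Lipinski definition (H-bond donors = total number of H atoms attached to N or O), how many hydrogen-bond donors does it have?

Donors: find every N or O and count the H atoms it carries.
  atom 5 (N): bond orders sum to 1 → 2 H
  atom 6 (O): bond orders sum to 2 → 0 H
Lipinski HBD = 2.

2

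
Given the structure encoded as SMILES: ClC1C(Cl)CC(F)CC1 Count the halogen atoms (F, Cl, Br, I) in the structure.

3

Halogen atoms appear at heavy-atom positions 1, 4, 7 (2×Cl, 1×F).
Halogen count: 3.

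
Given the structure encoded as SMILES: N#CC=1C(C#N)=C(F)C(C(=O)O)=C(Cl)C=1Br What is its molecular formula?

Walk through each heavy atom and fill implicit hydrogens from standard valence (C 4, N 3, O 2, S 2, halogen 1):
  atom 1: N, bond orders sum to 3 (valence 3) → 0 H
  atom 2: C, bond orders sum to 4 (valence 4) → 0 H
  atom 3: C, bond orders sum to 4 (valence 4) → 0 H
  atom 4: C, bond orders sum to 4 (valence 4) → 0 H
  atom 5: C, bond orders sum to 4 (valence 4) → 0 H
  atom 6: N, bond orders sum to 3 (valence 3) → 0 H
  atom 7: C, bond orders sum to 4 (valence 4) → 0 H
  atom 8: F (halogen, monovalent) → 0 H
  atom 9: C, bond orders sum to 4 (valence 4) → 0 H
  atom 10: C, bond orders sum to 4 (valence 4) → 0 H
  atom 11: O, bond orders sum to 2 (valence 2) → 0 H
  atom 12: O, bond orders sum to 1 (valence 2) → 1 H
  atom 13: C, bond orders sum to 4 (valence 4) → 0 H
  atom 14: Cl (halogen, monovalent) → 0 H
  atom 15: C, bond orders sum to 4 (valence 4) → 0 H
  atom 16: Br (halogen, monovalent) → 0 H
Totals → C:9, H:1, Br:1, Cl:1, F:1, N:2, O:2.
In Hill order: C9HBrClFN2O2.

C9HBrClFN2O2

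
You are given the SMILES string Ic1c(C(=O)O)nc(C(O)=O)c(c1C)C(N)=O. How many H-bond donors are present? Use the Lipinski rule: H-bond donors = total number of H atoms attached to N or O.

4

Donors: find every N or O and count the H atoms it carries.
  atom 5 (O): bond orders sum to 2 → 0 H
  atom 6 (O): bond orders sum to 1 → 1 H
  atom 7 (N): bond orders sum to 3 → 0 H
  atom 10 (O): bond orders sum to 1 → 1 H
  atom 11 (O): bond orders sum to 2 → 0 H
  atom 16 (N): bond orders sum to 1 → 2 H
  atom 17 (O): bond orders sum to 2 → 0 H
Lipinski HBD = 4.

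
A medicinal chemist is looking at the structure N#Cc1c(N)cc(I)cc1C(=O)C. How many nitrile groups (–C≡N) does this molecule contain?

The nitrile motif appears at heavy-atom position 2 in the SMILES.
Other groups present: 1 ketone, 1 primary amine.
Nitrile count: 1.

1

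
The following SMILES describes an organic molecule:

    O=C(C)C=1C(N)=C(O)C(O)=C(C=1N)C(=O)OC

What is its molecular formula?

C10H12N2O5

Walk through each heavy atom and fill implicit hydrogens from standard valence (C 4, N 3, O 2, S 2, halogen 1):
  atom 1: O, bond orders sum to 2 (valence 2) → 0 H
  atom 2: C, bond orders sum to 4 (valence 4) → 0 H
  atom 3: C, bond orders sum to 1 (valence 4) → 3 H
  atom 4: C, bond orders sum to 4 (valence 4) → 0 H
  atom 5: C, bond orders sum to 4 (valence 4) → 0 H
  atom 6: N, bond orders sum to 1 (valence 3) → 2 H
  atom 7: C, bond orders sum to 4 (valence 4) → 0 H
  atom 8: O, bond orders sum to 1 (valence 2) → 1 H
  atom 9: C, bond orders sum to 4 (valence 4) → 0 H
  atom 10: O, bond orders sum to 1 (valence 2) → 1 H
  atom 11: C, bond orders sum to 4 (valence 4) → 0 H
  atom 12: C, bond orders sum to 4 (valence 4) → 0 H
  atom 13: N, bond orders sum to 1 (valence 3) → 2 H
  atom 14: C, bond orders sum to 4 (valence 4) → 0 H
  atom 15: O, bond orders sum to 2 (valence 2) → 0 H
  atom 16: O, bond orders sum to 2 (valence 2) → 0 H
  atom 17: C, bond orders sum to 1 (valence 4) → 3 H
Totals → C:10, H:12, N:2, O:5.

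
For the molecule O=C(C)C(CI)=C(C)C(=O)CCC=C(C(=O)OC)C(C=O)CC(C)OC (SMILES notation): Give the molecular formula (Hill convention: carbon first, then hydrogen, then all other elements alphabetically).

Walk through each heavy atom and fill implicit hydrogens from standard valence (C 4, N 3, O 2, S 2, halogen 1):
  atom 1: O, bond orders sum to 2 (valence 2) → 0 H
  atom 2: C, bond orders sum to 4 (valence 4) → 0 H
  atom 3: C, bond orders sum to 1 (valence 4) → 3 H
  atom 4: C, bond orders sum to 4 (valence 4) → 0 H
  atom 5: C, bond orders sum to 2 (valence 4) → 2 H
  atom 6: I (halogen, monovalent) → 0 H
  atom 7: C, bond orders sum to 4 (valence 4) → 0 H
  atom 8: C, bond orders sum to 1 (valence 4) → 3 H
  atom 9: C, bond orders sum to 4 (valence 4) → 0 H
  atom 10: O, bond orders sum to 2 (valence 2) → 0 H
  atom 11: C, bond orders sum to 2 (valence 4) → 2 H
  atom 12: C, bond orders sum to 2 (valence 4) → 2 H
  atom 13: C, bond orders sum to 3 (valence 4) → 1 H
  atom 14: C, bond orders sum to 4 (valence 4) → 0 H
  atom 15: C, bond orders sum to 4 (valence 4) → 0 H
  atom 16: O, bond orders sum to 2 (valence 2) → 0 H
  atom 17: O, bond orders sum to 2 (valence 2) → 0 H
  atom 18: C, bond orders sum to 1 (valence 4) → 3 H
  atom 19: C, bond orders sum to 3 (valence 4) → 1 H
  atom 20: C, bond orders sum to 3 (valence 4) → 1 H
  atom 21: O, bond orders sum to 2 (valence 2) → 0 H
  atom 22: C, bond orders sum to 2 (valence 4) → 2 H
  atom 23: C, bond orders sum to 3 (valence 4) → 1 H
  atom 24: C, bond orders sum to 1 (valence 4) → 3 H
  atom 25: O, bond orders sum to 2 (valence 2) → 0 H
  atom 26: C, bond orders sum to 1 (valence 4) → 3 H
Totals → C:19, H:27, I:1, O:6.

C19H27IO6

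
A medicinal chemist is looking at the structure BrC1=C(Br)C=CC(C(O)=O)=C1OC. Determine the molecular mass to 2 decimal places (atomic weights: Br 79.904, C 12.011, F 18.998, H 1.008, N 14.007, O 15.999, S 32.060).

309.94 g/mol

First, the molecular formula is C8H6Br2O3 (counting implicit H from valence).
  Br: 2 × 79.904 = 159.808
  C: 8 × 12.011 = 96.088
  H: 6 × 1.008 = 6.048
  O: 3 × 15.999 = 47.997
Sum: 2×79.904 + 8×12.011 + 6×1.008 + 3×15.999 = 309.941 → 309.94 g/mol.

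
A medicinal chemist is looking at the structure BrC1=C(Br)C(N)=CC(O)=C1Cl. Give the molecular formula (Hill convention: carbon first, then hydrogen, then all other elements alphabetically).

C6H4Br2ClNO

Walk through each heavy atom and fill implicit hydrogens from standard valence (C 4, N 3, O 2, S 2, halogen 1):
  atom 1: Br (halogen, monovalent) → 0 H
  atom 2: C, bond orders sum to 4 (valence 4) → 0 H
  atom 3: C, bond orders sum to 4 (valence 4) → 0 H
  atom 4: Br (halogen, monovalent) → 0 H
  atom 5: C, bond orders sum to 4 (valence 4) → 0 H
  atom 6: N, bond orders sum to 1 (valence 3) → 2 H
  atom 7: C, bond orders sum to 3 (valence 4) → 1 H
  atom 8: C, bond orders sum to 4 (valence 4) → 0 H
  atom 9: O, bond orders sum to 1 (valence 2) → 1 H
  atom 10: C, bond orders sum to 4 (valence 4) → 0 H
  atom 11: Cl (halogen, monovalent) → 0 H
Totals → C:6, H:4, Br:2, Cl:1, N:1, O:1.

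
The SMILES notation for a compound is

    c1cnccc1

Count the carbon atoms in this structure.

Count every carbon token in the SMILES (each C, including those in ring-closure positions and inside branches).
Carbon count: 5.

5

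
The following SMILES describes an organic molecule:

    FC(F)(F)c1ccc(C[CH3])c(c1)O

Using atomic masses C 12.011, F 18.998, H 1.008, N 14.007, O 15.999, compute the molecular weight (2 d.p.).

190.16 g/mol

First, the molecular formula is C9H9F3O (counting implicit H from valence).
  C: 9 × 12.011 = 108.099
  F: 3 × 18.998 = 56.994
  H: 9 × 1.008 = 9.072
  O: 1 × 15.999 = 15.999
Sum: 9×12.011 + 3×18.998 + 9×1.008 + 1×15.999 = 190.164 → 190.16 g/mol.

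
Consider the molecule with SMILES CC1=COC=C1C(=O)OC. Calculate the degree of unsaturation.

Degree of unsaturation = (number of rings) + (number of π bonds).
Ring closures in the SMILES: 1.
π bonds: 3 double bonds (each 1 DoU) → 3 DoU from unsaturation.
Total DoU = 1 + 3 = 4.

4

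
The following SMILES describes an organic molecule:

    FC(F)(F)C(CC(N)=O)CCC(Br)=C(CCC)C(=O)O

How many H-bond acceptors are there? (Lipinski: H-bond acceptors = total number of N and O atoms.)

N atoms: 1; O atoms: 3.
Lipinski HBA = 1 + 3 = 4.

4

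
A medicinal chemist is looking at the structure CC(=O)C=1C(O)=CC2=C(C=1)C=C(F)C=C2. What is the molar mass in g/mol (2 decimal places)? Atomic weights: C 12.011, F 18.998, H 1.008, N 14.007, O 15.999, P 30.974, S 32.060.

204.20 g/mol

First, the molecular formula is C12H9FO2 (counting implicit H from valence).
  C: 12 × 12.011 = 144.132
  F: 1 × 18.998 = 18.998
  H: 9 × 1.008 = 9.072
  O: 2 × 15.999 = 31.998
Sum: 12×12.011 + 1×18.998 + 9×1.008 + 2×15.999 = 204.200 → 204.20 g/mol.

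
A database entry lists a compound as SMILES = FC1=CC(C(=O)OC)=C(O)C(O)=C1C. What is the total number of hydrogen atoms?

Walk through each heavy atom and fill implicit hydrogens from standard valence (C 4, N 3, O 2, S 2, halogen 1):
  atom 1: F (halogen, monovalent) → 0 H
  atom 2: C, bond orders sum to 4 (valence 4) → 0 H
  atom 3: C, bond orders sum to 3 (valence 4) → 1 H
  atom 4: C, bond orders sum to 4 (valence 4) → 0 H
  atom 5: C, bond orders sum to 4 (valence 4) → 0 H
  atom 6: O, bond orders sum to 2 (valence 2) → 0 H
  atom 7: O, bond orders sum to 2 (valence 2) → 0 H
  atom 8: C, bond orders sum to 1 (valence 4) → 3 H
  atom 9: C, bond orders sum to 4 (valence 4) → 0 H
  atom 10: O, bond orders sum to 1 (valence 2) → 1 H
  atom 11: C, bond orders sum to 4 (valence 4) → 0 H
  atom 12: O, bond orders sum to 1 (valence 2) → 1 H
  atom 13: C, bond orders sum to 4 (valence 4) → 0 H
  atom 14: C, bond orders sum to 1 (valence 4) → 3 H
Total hydrogens: 9.

9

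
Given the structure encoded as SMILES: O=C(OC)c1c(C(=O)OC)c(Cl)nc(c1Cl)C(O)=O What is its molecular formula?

C10H7Cl2NO6

Walk through each heavy atom and fill implicit hydrogens from standard valence (C 4, N 3, O 2, S 2, halogen 1); for lowercase aromatic atoms, an aromatic c carries 1 H when it has two neighbours and 0 H with three, and aromatic n carries 0 H:
  atom 1: O, bond orders sum to 2 (valence 2) → 0 H
  atom 2: C, bond orders sum to 4 (valence 4) → 0 H
  atom 3: O, bond orders sum to 2 (valence 2) → 0 H
  atom 4: C, bond orders sum to 1 (valence 4) → 3 H
  atom 5: aromatic c, 3 neighbours → 0 H
  atom 6: aromatic c, 3 neighbours → 0 H
  atom 7: C, bond orders sum to 4 (valence 4) → 0 H
  atom 8: O, bond orders sum to 2 (valence 2) → 0 H
  atom 9: O, bond orders sum to 2 (valence 2) → 0 H
  atom 10: C, bond orders sum to 1 (valence 4) → 3 H
  atom 11: aromatic c, 3 neighbours → 0 H
  atom 12: Cl (halogen, monovalent) → 0 H
  atom 13: aromatic n, 2 neighbours → 0 H
  atom 14: aromatic c, 3 neighbours → 0 H
  atom 15: aromatic c, 3 neighbours → 0 H
  atom 16: Cl (halogen, monovalent) → 0 H
  atom 17: C, bond orders sum to 4 (valence 4) → 0 H
  atom 18: O, bond orders sum to 1 (valence 2) → 1 H
  atom 19: O, bond orders sum to 2 (valence 2) → 0 H
Totals → C:10, H:7, Cl:2, N:1, O:6.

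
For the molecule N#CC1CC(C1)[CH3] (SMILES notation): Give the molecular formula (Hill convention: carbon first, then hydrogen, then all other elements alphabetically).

C6H9N

Walk through each heavy atom and fill implicit hydrogens from standard valence (C 4, N 3, O 2, S 2, halogen 1):
  atom 1: N, bond orders sum to 3 (valence 3) → 0 H
  atom 2: C, bond orders sum to 4 (valence 4) → 0 H
  atom 3: C, bond orders sum to 3 (valence 4) → 1 H
  atom 4: C, bond orders sum to 2 (valence 4) → 2 H
  atom 5: C, bond orders sum to 3 (valence 4) → 1 H
  atom 6: C, bond orders sum to 2 (valence 4) → 2 H
  atom 7: C with explicit H count 3
Totals → C:6, H:9, N:1.
In Hill order: C6H9N.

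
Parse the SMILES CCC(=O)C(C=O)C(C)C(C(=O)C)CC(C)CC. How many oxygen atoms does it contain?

3

Scan the SMILES for O atoms (remember two-letter symbols like Cl and Br are single atoms).
Oxygen count: 3.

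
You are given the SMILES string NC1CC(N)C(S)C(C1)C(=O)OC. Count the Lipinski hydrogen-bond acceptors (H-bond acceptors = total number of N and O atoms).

N atoms: 2; O atoms: 2.
Lipinski HBA = 2 + 2 = 4.

4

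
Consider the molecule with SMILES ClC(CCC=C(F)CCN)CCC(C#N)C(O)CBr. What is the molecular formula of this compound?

Walk through each heavy atom and fill implicit hydrogens from standard valence (C 4, N 3, O 2, S 2, halogen 1):
  atom 1: Cl (halogen, monovalent) → 0 H
  atom 2: C, bond orders sum to 3 (valence 4) → 1 H
  atom 3: C, bond orders sum to 2 (valence 4) → 2 H
  atom 4: C, bond orders sum to 2 (valence 4) → 2 H
  atom 5: C, bond orders sum to 3 (valence 4) → 1 H
  atom 6: C, bond orders sum to 4 (valence 4) → 0 H
  atom 7: F (halogen, monovalent) → 0 H
  atom 8: C, bond orders sum to 2 (valence 4) → 2 H
  atom 9: C, bond orders sum to 2 (valence 4) → 2 H
  atom 10: N, bond orders sum to 1 (valence 3) → 2 H
  atom 11: C, bond orders sum to 2 (valence 4) → 2 H
  atom 12: C, bond orders sum to 2 (valence 4) → 2 H
  atom 13: C, bond orders sum to 3 (valence 4) → 1 H
  atom 14: C, bond orders sum to 4 (valence 4) → 0 H
  atom 15: N, bond orders sum to 3 (valence 3) → 0 H
  atom 16: C, bond orders sum to 3 (valence 4) → 1 H
  atom 17: O, bond orders sum to 1 (valence 2) → 1 H
  atom 18: C, bond orders sum to 2 (valence 4) → 2 H
  atom 19: Br (halogen, monovalent) → 0 H
Totals → C:13, H:21, Br:1, Cl:1, F:1, N:2, O:1.

C13H21BrClFN2O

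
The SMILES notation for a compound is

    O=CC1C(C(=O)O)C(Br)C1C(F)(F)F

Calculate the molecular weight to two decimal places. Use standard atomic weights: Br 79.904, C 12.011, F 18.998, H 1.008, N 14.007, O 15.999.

275.02 g/mol

First, the molecular formula is C7H6BrF3O3 (counting implicit H from valence).
  Br: 1 × 79.904 = 79.904
  C: 7 × 12.011 = 84.077
  F: 3 × 18.998 = 56.994
  H: 6 × 1.008 = 6.048
  O: 3 × 15.999 = 47.997
Sum: 1×79.904 + 7×12.011 + 3×18.998 + 6×1.008 + 3×15.999 = 275.020 → 275.02 g/mol.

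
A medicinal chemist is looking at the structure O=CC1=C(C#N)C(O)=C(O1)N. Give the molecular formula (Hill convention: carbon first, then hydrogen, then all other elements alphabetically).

C6H4N2O3

Walk through each heavy atom and fill implicit hydrogens from standard valence (C 4, N 3, O 2, S 2, halogen 1):
  atom 1: O, bond orders sum to 2 (valence 2) → 0 H
  atom 2: C, bond orders sum to 3 (valence 4) → 1 H
  atom 3: C, bond orders sum to 4 (valence 4) → 0 H
  atom 4: C, bond orders sum to 4 (valence 4) → 0 H
  atom 5: C, bond orders sum to 4 (valence 4) → 0 H
  atom 6: N, bond orders sum to 3 (valence 3) → 0 H
  atom 7: C, bond orders sum to 4 (valence 4) → 0 H
  atom 8: O, bond orders sum to 1 (valence 2) → 1 H
  atom 9: C, bond orders sum to 4 (valence 4) → 0 H
  atom 10: O, bond orders sum to 2 (valence 2) → 0 H
  atom 11: N, bond orders sum to 1 (valence 3) → 2 H
Totals → C:6, H:4, N:2, O:3.
In Hill order: C6H4N2O3.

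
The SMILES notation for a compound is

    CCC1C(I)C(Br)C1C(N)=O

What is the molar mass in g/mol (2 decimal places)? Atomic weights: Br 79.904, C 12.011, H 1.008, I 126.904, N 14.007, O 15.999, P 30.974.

First, the molecular formula is C7H11BrINO (counting implicit H from valence).
  Br: 1 × 79.904 = 79.904
  C: 7 × 12.011 = 84.077
  H: 11 × 1.008 = 11.088
  I: 1 × 126.904 = 126.904
  N: 1 × 14.007 = 14.007
  O: 1 × 15.999 = 15.999
Sum: 1×79.904 + 7×12.011 + 11×1.008 + 1×126.904 + 1×14.007 + 1×15.999 = 331.979 → 331.98 g/mol.

331.98 g/mol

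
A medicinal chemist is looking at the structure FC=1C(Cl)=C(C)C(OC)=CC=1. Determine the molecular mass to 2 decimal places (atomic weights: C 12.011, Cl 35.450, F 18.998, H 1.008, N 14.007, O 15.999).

174.60 g/mol

First, the molecular formula is C8H8ClFO (counting implicit H from valence).
  C: 8 × 12.011 = 96.088
  Cl: 1 × 35.450 = 35.450
  F: 1 × 18.998 = 18.998
  H: 8 × 1.008 = 8.064
  O: 1 × 15.999 = 15.999
Sum: 8×12.011 + 1×35.450 + 1×18.998 + 8×1.008 + 1×15.999 = 174.599 → 174.60 g/mol.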